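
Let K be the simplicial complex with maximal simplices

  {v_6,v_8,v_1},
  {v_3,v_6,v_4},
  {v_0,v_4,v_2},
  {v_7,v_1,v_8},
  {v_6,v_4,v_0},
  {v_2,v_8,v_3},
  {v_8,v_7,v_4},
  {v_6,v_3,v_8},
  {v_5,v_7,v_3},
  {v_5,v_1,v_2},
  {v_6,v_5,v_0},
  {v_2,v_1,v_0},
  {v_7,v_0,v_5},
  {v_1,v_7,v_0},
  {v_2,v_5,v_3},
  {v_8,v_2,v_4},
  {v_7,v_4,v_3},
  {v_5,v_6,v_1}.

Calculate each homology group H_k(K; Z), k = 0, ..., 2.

Fix the vertex order v_0 < v_1 < v_2 < v_3 < v_4 < v_5 < v_6 < v_7 < v_8 and write every simplex with vertices in increasing order. Then dim K = 2 and the simplices of K are:

  0-simplices (9): [v_0], [v_1], [v_2], [v_3], [v_4], [v_5], [v_6], [v_7], [v_8]
  1-simplices (27): (27 of them)
  2-simplices (18): (18 of them)

so the chain groups are C_0 ≅ Z^9, C_1 ≅ Z^27, C_2 ≅ Z^18.

∂_1: C_1 → C_0 sends each edge [p,q] (with p < q) to q − p. For instance
  ∂[v_2,v_8] = [v_8] − [v_2].
This gives a 9×27 integer matrix of rank 8; reducing to Smith normal form yields diagonal entries (1,1,1,1,1,1,1,1).

Boundary ∂_2: C_2 → C_1 sends each 2-simplex [p,q,r] to [q,r] − [p,r] + [p,q]. For instance
  ∂[v_0,v_5,v_7] = [v_5,v_7] − [v_0,v_7] + [v_0,v_5],
  ∂[v_4,v_7,v_8] = [v_7,v_8] − [v_4,v_8] + [v_4,v_7].
The resulting 27×18 matrix has rank 18, and its Smith normal form has invariant factors (1,1,1,1,1,1,1,1,1,1,1,1,1,1,1,1,1,2).

Computing H_k = (kernel of ∂_k) / (image of ∂_{k+1}):

  H_0: rank C_0 − rank ∂_1 = 9 − 8 = 1, and the invariant factors of ∂_1 are all 1, so H_0 ≅ Z.
  H_1: rank ker ∂_1 − rank ∂_2 = (27 − 8) − 18 = 1, and ∂_2 has invariant factor 2 > 1, so H_1 ≅ Z ⊕ Z_2.
  H_2: rank ker ∂_2 − rank ∂_3 = (18 − 18) − 0 = 0, and there is no ∂_3, so H_2 ≅ 0.

(K is a triangulation of the Klein bottle.)

H_0 ≅ Z,  H_1 ≅ Z ⊕ Z_2,  H_2 = 0.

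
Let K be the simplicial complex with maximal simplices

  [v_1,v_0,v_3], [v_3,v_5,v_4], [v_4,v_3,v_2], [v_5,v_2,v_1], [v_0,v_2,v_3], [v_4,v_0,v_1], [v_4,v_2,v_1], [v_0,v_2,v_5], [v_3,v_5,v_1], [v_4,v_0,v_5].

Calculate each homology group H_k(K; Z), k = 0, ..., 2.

K has 6 vertices, 15 edges, 10 triangles.
rank ∂_0 = 0, rank ∂_1 = 5 ⇒ b_0 = 6 − 0 − 5 = 1; all invariant factors of ∂_1 are 1 so no torsion. So H_0 = Z.
rank ∂_1 = 5, rank ∂_2 = 10 ⇒ b_1 = 15 − 5 − 10 = 0; ∂_2 has invariant factor(s) [2] giving torsion. So H_1 = Z/2.
rank ∂_2 = 10, rank ∂_3 = 0 ⇒ b_2 = 10 − 10 − 0 = 0. So H_2 = 0.

H_0 = Z,  H_1 = Z/2,  H_2 = 0.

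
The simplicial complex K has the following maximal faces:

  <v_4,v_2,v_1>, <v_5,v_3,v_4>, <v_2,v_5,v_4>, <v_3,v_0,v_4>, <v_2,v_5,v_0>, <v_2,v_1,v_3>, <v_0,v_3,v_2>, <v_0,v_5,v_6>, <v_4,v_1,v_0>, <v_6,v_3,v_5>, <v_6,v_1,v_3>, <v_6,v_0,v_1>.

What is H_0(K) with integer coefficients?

H_0 = Z.

K has 7 vertices, 18 edges, 12 triangles.
rank ∂_0 = 0, rank ∂_1 = 6 ⇒ b_0 = 7 − 0 − 6 = 1; all invariant factors of ∂_1 are 1 so no torsion. So H_0 ≅ Z.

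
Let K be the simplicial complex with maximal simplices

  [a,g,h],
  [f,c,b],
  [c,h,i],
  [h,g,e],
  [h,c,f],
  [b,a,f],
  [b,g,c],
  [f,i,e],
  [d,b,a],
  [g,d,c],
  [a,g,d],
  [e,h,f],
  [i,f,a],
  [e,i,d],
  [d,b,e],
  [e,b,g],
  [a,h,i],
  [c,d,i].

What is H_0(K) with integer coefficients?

We work with the vertex ordering a < b < c < d < e < f < g < h < i. The simplices of K, each written with vertices in increasing order, are:

  0-simplices (9): a, b, c, d, e, f, g, h, i
  1-simplices (27): ab, ad, af, ag, ah, ai, bc, bd, be, bf, bg, cd, cf, cg, ch, ci, de, dg, di, ef, eg, eh, ei, fh, fi, gh, hi
  2-simplices (18): abd, abf, adg, afi, agh, ahi, bcf, bcg, bde, beg, cdg, cdi, cfh, chi, dei, efh, efi, egh

Hence C_0 ≅ Z^9, C_1 ≅ Z^27, C_2 ≅ Z^18.

Boundary ∂_1: C_1 → C_0 sends each edge [p,q] (with p < q) to q − p. For instance
  ∂cg = g − c.
The 9×27 boundary matrix has rank 8 and Smith normal form diag(1,1,1,1,1,1,1,1).

∂_2: C_2 → C_1 acts by ∂[p,q,r] = [q,r] − [p,r] + [p,q]. For instance
  ∂bcf = cf − bf + bc,
  ∂beg = eg − bg + be.
This gives a 27×18 integer matrix of rank 18; reducing to Smith normal form yields diagonal entries (1,1,1,1,1,1,1,1,1,1,1,1,1,1,1,1,1,2).

Now H_k = ker ∂_k / im ∂_{k+1}, so:

  H_0: rank C_0 − rank ∂_1 = 9 − 8 = 1, and the invariant factors of ∂_1 are all 1, so H_0 = Z.

(K is a triangulation of the Klein bottle.)

H_0 ≅ Z.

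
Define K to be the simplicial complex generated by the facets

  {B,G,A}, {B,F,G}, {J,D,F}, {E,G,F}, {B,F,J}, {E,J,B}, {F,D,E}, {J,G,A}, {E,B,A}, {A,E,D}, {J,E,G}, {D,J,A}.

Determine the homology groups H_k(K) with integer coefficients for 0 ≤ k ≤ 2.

H_0 ≅ Z,  H_1 ≅ Z/2,  H_2 = 0.

Order the vertices as A < B < D < E < F < G < J. Listing each simplex with vertices in this order, K has dimension 2 with simplices:

  0-simplices (7): A, B, D, E, F, G, J
  1-simplices (18): AB, AD, AE, AG, AJ, BE, BF, BG, BJ, DE, DF, DJ, EF, EG, EJ, FG, FJ, GJ
  2-simplices (12): ABE, ABG, ADE, ADJ, AGJ, BEJ, BFG, BFJ, DEF, DFJ, EFG, EGJ

giving chain groups C_0 ≅ Z^7, C_1 ≅ Z^18, C_2 ≅ Z^12.

∂_1: C_1 → C_0 maps an edge to its endpoints' difference, ∂[p,q] = q − p. For instance
  ∂DE = E − D.
As a 7×18 matrix over Z this has rank 6, with invariant factors (1,1,1,1,1,1).

Boundary ∂_2: C_2 → C_1 maps a triangle to the signed sum of its edges. For instance
  ∂BFG = FG − BG + BF,
  ∂BEJ = EJ − BJ + BE.
As a 18×12 matrix over Z this has rank 12, with invariant factors (1,1,1,1,1,1,1,1,1,1,1,2).

Reading off H_k = ker ∂_k / im ∂_{k+1}:

  H_0: rank C_0 − rank ∂_1 = 7 − 6 = 1, and the invariant factors of ∂_1 are all 1, so H_0 = Z.
  H_1: rank ker ∂_1 − rank ∂_2 = (18 − 6) − 12 = 0, and ∂_2 has invariant factor 2 > 1, so H_1 = Z/2.
  H_2: rank ker ∂_2 − rank ∂_3 = (12 − 12) − 0 = 0, and there is no ∂_3, so H_2 = 0.

As a check, the Euler characteristic is 7 − 18 + 12 = 1, which agrees with 1 − 0 + 0 = 1.
(K is a triangulation of the real projective plane RP^2.)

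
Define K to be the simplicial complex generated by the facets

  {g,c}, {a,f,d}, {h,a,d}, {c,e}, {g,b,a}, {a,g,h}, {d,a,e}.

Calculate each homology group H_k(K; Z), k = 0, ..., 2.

Fix the vertex order a < b < c < d < e < f < g < h and write every simplex with vertices in increasing order. Then dim K = 2 and the simplices of K are:

  0-simplices (8): a, b, c, d, e, f, g, h
  1-simplices (13): ab, ad, ae, af, ag, ah, bg, ce, cg, de, df, dh, gh
  2-simplices (5): abg, ade, adf, adh, agh

giving chain groups C_0 ≅ Z^8, C_1 ≅ Z^13, C_2 ≅ Z^5.

Boundary ∂_1: C_1 → C_0 maps an edge to its endpoints' difference, ∂[p,q] = q − p. For instance
  ∂ab = b − a.
This gives a 8×13 integer matrix of rank 7; reducing to Smith normal form yields diagonal entries (1,1,1,1,1,1,1).

∂_2: C_2 → C_1 acts by ∂[p,q,r] = [q,r] − [p,r] + [p,q]. For instance
  ∂adh = dh − ah + ad,
  ∂ade = de − ae + ad.
As a 13×5 matrix over Z this has rank 5, with invariant factors (1,1,1,1,1).

Computing H_k = (kernel of ∂_k) / (image of ∂_{k+1}):

  H_0: rank C_0 − rank ∂_1 = 8 − 7 = 1, and the invariant factors of ∂_1 are all 1, so H_0 ≅ Z.
  H_1: rank ker ∂_1 − rank ∂_2 = (13 − 7) − 5 = 1, and the invariant factors of ∂_2 are all 1, so H_1 ≅ Z.
  H_2: rank ker ∂_2 − rank ∂_3 = (5 − 5) − 0 = 0, and there is no ∂_3, so H_2 ≅ 0.

As a check, the Euler characteristic is 8 − 13 + 5 = 0, which agrees with 1 − 1 + 0 = 0.

H_0 ≅ Z,  H_1 ≅ Z,  H_2 = 0.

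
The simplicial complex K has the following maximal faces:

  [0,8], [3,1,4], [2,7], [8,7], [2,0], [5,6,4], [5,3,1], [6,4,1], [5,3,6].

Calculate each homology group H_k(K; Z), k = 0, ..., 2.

H_0 ≅ Z^2,  H_1 ≅ Z^2,  H_2 = 0.

We work with the vertex ordering 0 < 1 < 2 < 3 < 4 < 5 < 6 < 7 < 8. The simplices of K, each written with vertices in increasing order, are:

  0-simplices (9): [0], [1], [2], [3], [4], [5], [6], [7], [8]
  1-simplices (14): [0,2], [0,8], [1,3], [1,4], [1,5], [1,6], [2,7], [3,4], [3,5], [3,6], [4,5], [4,6], [5,6], [7,8]
  2-simplices (5): [1,3,4], [1,3,5], [1,4,6], [3,5,6], [4,5,6]

Hence C_0 ≅ Z^9, C_1 ≅ Z^14, C_2 ≅ Z^5.

∂_1: C_1 → C_0 maps an edge to its endpoints' difference, ∂[p,q] = q − p.
This gives a 9×14 integer matrix of rank 7; reducing to Smith normal form yields diagonal entries (1,1,1,1,1,1,1).

∂_2: C_2 → C_1 maps a triangle to the signed sum of its edges. For instance
  ∂[4,5,6] = [5,6] − [4,6] + [4,5],
  ∂[3,5,6] = [5,6] − [3,6] + [3,5].
The resulting 14×5 matrix has rank 5, and its Smith normal form has invariant factors (1,1,1,1,1).

Computing H_k = (kernel of ∂_k) / (image of ∂_{k+1}):

  H_0: rank C_0 − rank ∂_1 = 9 − 7 = 2, and the invariant factors of ∂_1 are all 1, so H_0 = Z^2.
  H_1: rank ker ∂_1 − rank ∂_2 = (14 − 7) − 5 = 2, and the invariant factors of ∂_2 are all 1, so H_1 = Z^2.
  H_2: rank ker ∂_2 − rank ∂_3 = (5 − 5) − 0 = 0, and there is no ∂_3, so H_2 = 0.

As a check, the Euler characteristic is 9 − 14 + 5 = 0, which agrees with 2 − 2 + 0 = 0.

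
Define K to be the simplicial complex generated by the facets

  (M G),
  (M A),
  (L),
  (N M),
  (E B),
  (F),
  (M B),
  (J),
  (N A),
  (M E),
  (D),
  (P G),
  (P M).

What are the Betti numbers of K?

b_0 = 5, b_1 = 3.

Take the total order A < B < D < E < F < G < J < L < M < N < P on the vertex set. Then K (dimension 1) consists of the simplices:

  0-simplices (11): A, B, D, E, F, G, J, L, M, N, P
  1-simplices (9): AM, AN, BE, BM, EM, GM, GP, MN, MP

giving chain groups C_0 ≅ Z^11, C_1 ≅ Z^9.

∂_1: C_1 → C_0 maps an edge to its endpoints' difference, ∂[p,q] = q − p.
The resulting 11×9 matrix has rank 6, and its Smith normal form has invariant factors (1,1,1,1,1,1).

From H_k ≅ ker(∂_k) / im(∂_{k+1}) we obtain:

  H_0: rank C_0 − rank ∂_1 = 11 − 6 = 5, and the invariant factors of ∂_1 are all 1, so H_0 = Z^5.
  H_1: rank ker ∂_1 − rank ∂_2 = (9 − 6) − 0 = 3, and there is no ∂_2, so H_1 = Z^3.

Hence the Betti numbers are b_0 = 5, b_1 = 3.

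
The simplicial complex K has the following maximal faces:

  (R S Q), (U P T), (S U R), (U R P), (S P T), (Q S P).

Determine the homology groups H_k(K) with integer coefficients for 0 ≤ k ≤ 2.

Order the vertices as P < Q < R < S < T < U. Listing each simplex with vertices in this order, K has dimension 2 with simplices:

  0-simplices (6): P, Q, R, S, T, U
  1-simplices (12): PQ, PR, PS, PT, PU, QR, QS, RS, RU, ST, SU, TU
  2-simplices (6): PQS, PRU, PST, PTU, QRS, RSU

Hence C_0 ≅ Z^6, C_1 ≅ Z^12, C_2 ≅ Z^6.

Boundary ∂_1: C_1 → C_0 maps an edge to its endpoints' difference, ∂[p,q] = q − p.
This gives a 6×12 integer matrix of rank 5; reducing to Smith normal form yields diagonal entries (1,1,1,1,1).

∂_2: C_2 → C_1 acts by ∂[p,q,r] = [q,r] − [p,r] + [p,q]. For instance
  ∂PQS = QS − PS + PQ,
  ∂PRU = RU − PU + PR.
The 12×6 boundary matrix has rank 6 and Smith normal form diag(1,1,1,1,1,1).

From H_k ≅ ker(∂_k) / im(∂_{k+1}) we obtain:

  H_0: rank C_0 − rank ∂_1 = 6 − 5 = 1, and the invariant factors of ∂_1 are all 1, so H_0 = Z.
  H_1: rank ker ∂_1 − rank ∂_2 = (12 − 5) − 6 = 1, and the invariant factors of ∂_2 are all 1, so H_1 = Z.
  H_2: rank ker ∂_2 − rank ∂_3 = (6 − 6) − 0 = 0, and there is no ∂_3, so H_2 = 0.

As a check, the Euler characteristic is 6 − 12 + 6 = 0, which agrees with 1 − 1 + 0 = 0.

H_0 = Z,  H_1 = Z,  H_2 = 0.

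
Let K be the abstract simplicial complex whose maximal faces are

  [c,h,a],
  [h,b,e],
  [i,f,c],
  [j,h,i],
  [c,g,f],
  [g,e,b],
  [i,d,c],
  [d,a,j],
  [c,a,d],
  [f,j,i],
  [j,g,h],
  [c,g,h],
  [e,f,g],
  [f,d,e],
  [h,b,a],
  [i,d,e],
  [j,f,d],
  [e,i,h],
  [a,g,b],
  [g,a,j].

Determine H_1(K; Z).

K has 10 vertices, 30 edges, 20 triangles.
rank ∂_1 = 9, rank ∂_2 = 20 ⇒ b_1 = 30 − 9 − 20 = 1; ∂_2 has invariant factor(s) [2] giving torsion. So H_1 = Z × Z/2.

H_1 = Z × Z/2.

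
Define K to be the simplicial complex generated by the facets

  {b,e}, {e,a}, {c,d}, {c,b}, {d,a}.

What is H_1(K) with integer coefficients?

H_1 = Z.

Fix the vertex order a < b < c < d < e and write every simplex with vertices in increasing order. Then dim K = 1 and the simplices of K are:

  0-simplices (5): a, b, c, d, e
  1-simplices (5): ad, ae, bc, be, cd

Hence C_0 ≅ Z^5, C_1 ≅ Z^5.

Boundary ∂_1: C_1 → C_0 sends each edge [p,q] (with p < q) to q − p. For instance
  ∂ad = d − a.
The resulting 5×5 matrix has rank 4, and its Smith normal form has invariant factors (1,1,1,1).

Reading off H_k = ker ∂_k / im ∂_{k+1}:

  H_1: rank ker ∂_1 − rank ∂_2 = (5 − 4) − 0 = 1, and there is no ∂_2, so H_1 ≅ Z.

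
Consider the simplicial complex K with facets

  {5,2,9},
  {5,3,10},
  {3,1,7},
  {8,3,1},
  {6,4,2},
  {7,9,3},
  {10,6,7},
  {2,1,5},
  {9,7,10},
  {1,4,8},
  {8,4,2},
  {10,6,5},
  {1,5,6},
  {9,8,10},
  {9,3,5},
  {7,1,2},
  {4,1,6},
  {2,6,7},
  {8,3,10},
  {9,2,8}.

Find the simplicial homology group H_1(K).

K has 10 vertices, 30 edges, 20 triangles.
rank ∂_1 = 9, rank ∂_2 = 20 ⇒ b_1 = 30 − 9 − 20 = 1; ∂_2 has invariant factor(s) [2] giving torsion. So H_1 ≅ Z ⊕ Z/2.

H_1 = Z ⊕ Z/2.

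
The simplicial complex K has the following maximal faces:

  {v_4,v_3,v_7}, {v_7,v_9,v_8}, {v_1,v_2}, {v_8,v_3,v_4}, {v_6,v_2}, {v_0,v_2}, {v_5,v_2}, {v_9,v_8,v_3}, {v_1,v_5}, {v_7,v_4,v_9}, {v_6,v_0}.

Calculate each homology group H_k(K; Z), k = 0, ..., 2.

Take the total order v_0 < v_1 < v_2 < v_3 < v_4 < v_5 < v_6 < v_7 < v_8 < v_9 on the vertex set. Then K (dimension 2) consists of the simplices:

  0-simplices (10): [v_0], [v_1], [v_2], [v_3], [v_4], [v_5], [v_6], [v_7], [v_8], [v_9]
  1-simplices (16): (16 of them)
  2-simplices (5): [v_3,v_4,v_7], [v_3,v_4,v_8], [v_3,v_8,v_9], [v_4,v_7,v_9], [v_7,v_8,v_9]

Hence C_0 ≅ Z^10, C_1 ≅ Z^16, C_2 ≅ Z^5.

∂_1: C_1 → C_0 sends each edge [p,q] (with p < q) to q − p. For instance
  ∂[v_3,v_7] = [v_7] − [v_3].
This gives a 10×16 integer matrix of rank 8; reducing to Smith normal form yields diagonal entries (1,1,1,1,1,1,1,1).

The boundary map ∂_2: C_2 → C_1 sends each 2-simplex [p,q,r] to [q,r] − [p,r] + [p,q]. For instance
  ∂[v_7,v_8,v_9] = [v_8,v_9] − [v_7,v_9] + [v_7,v_8],
  ∂[v_4,v_7,v_9] = [v_7,v_9] − [v_4,v_9] + [v_4,v_7].
The resulting 16×5 matrix has rank 5, and its Smith normal form has invariant factors (1,1,1,1,1).

Computing H_k = (kernel of ∂_k) / (image of ∂_{k+1}):

  H_0: rank C_0 − rank ∂_1 = 10 − 8 = 2, and the invariant factors of ∂_1 are all 1, so H_0 = Z^2.
  H_1: rank ker ∂_1 − rank ∂_2 = (16 − 8) − 5 = 3, and the invariant factors of ∂_2 are all 1, so H_1 = Z^3.
  H_2: rank ker ∂_2 − rank ∂_3 = (5 − 5) − 0 = 0, and there is no ∂_3, so H_2 = 0.

As a check, the Euler characteristic is 10 − 16 + 5 = -1, which agrees with 2 − 3 + 0 = -1.

H_0 = Z^2,  H_1 = Z^3,  H_2 = 0.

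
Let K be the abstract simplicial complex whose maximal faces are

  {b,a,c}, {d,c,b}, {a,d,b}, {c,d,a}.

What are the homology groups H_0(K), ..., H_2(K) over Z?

Fix the vertex order a < b < c < d and write every simplex with vertices in increasing order. Then dim K = 2 and the simplices of K are:

  0-simplices (4): a, b, c, d
  1-simplices (6): ab, ac, ad, bc, bd, cd
  2-simplices (4): abc, abd, acd, bcd

so the chain groups are C_0 ≅ Z^4, C_1 ≅ Z^6, C_2 ≅ Z^4.

∂_1: C_1 → C_0 maps an edge to its endpoints' difference, ∂[p,q] = q − p. For instance
  ∂bc = c − b.
As a 4×6 matrix over Z this has rank 3, with invariant factors (1,1,1).

The boundary map ∂_2: C_2 → C_1 maps a triangle to the signed sum of its edges. For instance
  ∂bcd = cd − bd + bc,
  ∂acd = cd − ad + ac.
This gives a 6×4 integer matrix of rank 3; reducing to Smith normal form yields diagonal entries (1,1,1).

Reading off H_k = ker ∂_k / im ∂_{k+1}:

  H_0: rank C_0 − rank ∂_1 = 4 − 3 = 1, and the invariant factors of ∂_1 are all 1, so H_0 = Z.
  H_1: rank ker ∂_1 − rank ∂_2 = (6 − 3) − 3 = 0, and the invariant factors of ∂_2 are all 1, so H_1 = 0.
  H_2: rank ker ∂_2 − rank ∂_3 = (4 − 3) − 0 = 1, and there is no ∂_3, so H_2 = Z.

H_0 = Z,  H_1 = 0,  H_2 = Z.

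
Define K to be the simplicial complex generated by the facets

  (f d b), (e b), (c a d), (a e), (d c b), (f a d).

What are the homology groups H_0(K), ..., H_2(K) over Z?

Take the total order a < b < c < d < e < f on the vertex set. Then K (dimension 2) consists of the simplices:

  0-simplices (6): a, b, c, d, e, f
  1-simplices (10): ac, ad, ae, af, bc, bd, be, bf, cd, df
  2-simplices (4): acd, adf, bcd, bdf

giving chain groups C_0 ≅ Z^6, C_1 ≅ Z^10, C_2 ≅ Z^4.

Boundary ∂_1: C_1 → C_0 is given by ∂[p,q] = [q] − [p]. For instance
  ∂ad = d − a.
As a 6×10 matrix over Z this has rank 5, with invariant factors (1,1,1,1,1).

∂_2: C_2 → C_1 acts by ∂[p,q,r] = [q,r] − [p,r] + [p,q]. For instance
  ∂acd = cd − ad + ac,
  ∂bdf = df − bf + bd.
As a 10×4 matrix over Z this has rank 4, with invariant factors (1,1,1,1).

Computing H_k = (kernel of ∂_k) / (image of ∂_{k+1}):

  H_0: rank C_0 − rank ∂_1 = 6 − 5 = 1, and the invariant factors of ∂_1 are all 1, so H_0 ≅ Z.
  H_1: rank ker ∂_1 − rank ∂_2 = (10 − 5) − 4 = 1, and the invariant factors of ∂_2 are all 1, so H_1 ≅ Z.
  H_2: rank ker ∂_2 − rank ∂_3 = (4 − 4) − 0 = 0, and there is no ∂_3, so H_2 ≅ 0.

H_0 = Z,  H_1 = Z,  H_2 = 0.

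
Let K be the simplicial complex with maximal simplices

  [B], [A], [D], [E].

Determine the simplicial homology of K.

Order the vertices as A < B < D < E. Listing each simplex with vertices in this order, K has dimension 0 with simplices:

  0-simplices (4): A, B, D, E

so the chain groups are C_0 ≅ Z^4.

Computing H_k = (kernel of ∂_k) / (image of ∂_{k+1}):

  H_0: rank C_0 − rank ∂_1 = 4 − 0 = 4, and there is no ∂_1, so H_0 ≅ Z^4.

(K is a triangulation of a set of 4 points.)

H_0 ≅ Z^4.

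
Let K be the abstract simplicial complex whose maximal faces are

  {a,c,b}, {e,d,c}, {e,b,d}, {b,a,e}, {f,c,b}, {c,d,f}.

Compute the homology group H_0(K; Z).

H_0 ≅ Z.

Fix the vertex order a < b < c < d < e < f and write every simplex with vertices in increasing order. Then dim K = 2 and the simplices of K are:

  0-simplices (6): a, b, c, d, e, f
  1-simplices (12): ab, ac, ae, bc, bd, be, bf, cd, ce, cf, de, df
  2-simplices (6): abc, abe, bcf, bde, cde, cdf

so the chain groups are C_0 ≅ Z^6, C_1 ≅ Z^12, C_2 ≅ Z^6.

Boundary ∂_1: C_1 → C_0 sends each edge [p,q] (with p < q) to q − p. For instance
  ∂ae = e − a.
As a 6×12 matrix over Z this has rank 5, with invariant factors (1,1,1,1,1).

Boundary ∂_2: C_2 → C_1 acts by ∂[p,q,r] = [q,r] − [p,r] + [p,q]. For instance
  ∂bcf = cf − bf + bc,
  ∂bde = de − be + bd.
This gives a 12×6 integer matrix of rank 6; reducing to Smith normal form yields diagonal entries (1,1,1,1,1,1).

Reading off H_k = ker ∂_k / im ∂_{k+1}:

  H_0: rank C_0 − rank ∂_1 = 6 − 5 = 1, and the invariant factors of ∂_1 are all 1, so H_0 = Z.

(K is a triangulation of the cylinder S^1 x I.)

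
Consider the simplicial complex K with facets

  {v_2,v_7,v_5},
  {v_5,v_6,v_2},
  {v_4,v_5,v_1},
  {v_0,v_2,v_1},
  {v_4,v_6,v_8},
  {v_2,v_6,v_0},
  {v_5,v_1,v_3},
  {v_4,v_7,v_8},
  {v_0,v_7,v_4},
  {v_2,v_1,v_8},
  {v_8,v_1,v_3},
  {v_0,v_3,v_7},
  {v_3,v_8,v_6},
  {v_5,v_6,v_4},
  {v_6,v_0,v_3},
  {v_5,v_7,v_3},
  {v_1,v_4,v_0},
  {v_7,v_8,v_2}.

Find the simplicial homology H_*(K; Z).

We work with the vertex ordering v_0 < v_1 < v_2 < v_3 < v_4 < v_5 < v_6 < v_7 < v_8. The simplices of K, each written with vertices in increasing order, are:

  0-simplices (9): [v_0], [v_1], [v_2], [v_3], [v_4], [v_5], [v_6], [v_7], [v_8]
  1-simplices (27): (27 of them)
  2-simplices (18): (18 of them)

Hence C_0 ≅ Z^9, C_1 ≅ Z^27, C_2 ≅ Z^18.

Boundary ∂_1: C_1 → C_0 maps an edge to its endpoints' difference, ∂[p,q] = q − p. For instance
  ∂[v_4,v_5] = [v_5] − [v_4].
The 9×27 boundary matrix has rank 8 and Smith normal form diag(1,1,1,1,1,1,1,1).

∂_2: C_2 → C_1 maps a triangle to the signed sum of its edges. For instance
  ∂[v_0,v_2,v_6] = [v_2,v_6] − [v_0,v_6] + [v_0,v_2],
  ∂[v_1,v_4,v_5] = [v_4,v_5] − [v_1,v_5] + [v_1,v_4].
As a 27×18 matrix over Z this has rank 17, with invariant factors (1,1,1,1,1,1,1,1,1,1,1,1,1,1,1,1,1).

Computing H_k = (kernel of ∂_k) / (image of ∂_{k+1}):

  H_0: rank C_0 − rank ∂_1 = 9 − 8 = 1, and the invariant factors of ∂_1 are all 1, so H_0 ≅ Z.
  H_1: rank ker ∂_1 − rank ∂_2 = (27 − 8) − 17 = 2, and the invariant factors of ∂_2 are all 1, so H_1 ≅ Z^2.
  H_2: rank ker ∂_2 − rank ∂_3 = (18 − 17) − 0 = 1, and there is no ∂_3, so H_2 ≅ Z.

H_0 = Z,  H_1 = Z^2,  H_2 = Z.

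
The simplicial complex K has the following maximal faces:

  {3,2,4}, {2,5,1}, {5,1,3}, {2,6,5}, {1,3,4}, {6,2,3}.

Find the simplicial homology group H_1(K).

H_1 ≅ Z.

Fix the vertex order 1 < 2 < 3 < 4 < 5 < 6 and write every simplex with vertices in increasing order. Then dim K = 2 and the simplices of K are:

  0-simplices (6): [1], [2], [3], [4], [5], [6]
  1-simplices (12): [1,2], [1,3], [1,4], [1,5], [2,3], [2,4], [2,5], [2,6], [3,4], [3,5], [3,6], [5,6]
  2-simplices (6): [1,2,5], [1,3,4], [1,3,5], [2,3,4], [2,3,6], [2,5,6]

so the chain groups are C_0 ≅ Z^6, C_1 ≅ Z^12, C_2 ≅ Z^6.

∂_1: C_1 → C_0 sends each edge [p,q] (with p < q) to q − p. For instance
  ∂[1,5] = [5] − [1].
The 6×12 boundary matrix has rank 5 and Smith normal form diag(1,1,1,1,1).

The boundary map ∂_2: C_2 → C_1 acts by ∂[p,q,r] = [q,r] − [p,r] + [p,q]. For instance
  ∂[2,3,4] = [3,4] − [2,4] + [2,3],
  ∂[1,3,4] = [3,4] − [1,4] + [1,3].
The resulting 12×6 matrix has rank 6, and its Smith normal form has invariant factors (1,1,1,1,1,1).

From H_k ≅ ker(∂_k) / im(∂_{k+1}) we obtain:

  H_1: rank ker ∂_1 − rank ∂_2 = (12 − 5) − 6 = 1, and the invariant factors of ∂_2 are all 1, so H_1 ≅ Z.

(K is a triangulation of the cylinder S^1 x I.)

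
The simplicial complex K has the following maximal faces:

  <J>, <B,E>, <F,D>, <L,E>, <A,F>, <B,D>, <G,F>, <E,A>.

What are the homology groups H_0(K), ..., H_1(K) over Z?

Order the vertices as A < B < D < E < F < G < J < L. Listing each simplex with vertices in this order, K has dimension 1 with simplices:

  0-simplices (8): A, B, D, E, F, G, J, L
  1-simplices (7): AE, AF, BD, BE, DF, EL, FG

so the chain groups are C_0 ≅ Z^8, C_1 ≅ Z^7.

The boundary map ∂_1: C_1 → C_0 sends each edge [p,q] (with p < q) to q − p.
This gives a 8×7 integer matrix of rank 6; reducing to Smith normal form yields diagonal entries (1,1,1,1,1,1).

Reading off H_k = ker ∂_k / im ∂_{k+1}:

  H_0: rank C_0 − rank ∂_1 = 8 − 6 = 2, and the invariant factors of ∂_1 are all 1, so H_0 ≅ Z^2.
  H_1: rank ker ∂_1 − rank ∂_2 = (7 − 6) − 0 = 1, and there is no ∂_2, so H_1 ≅ Z.

As a check, the Euler characteristic is 8 − 7 = 1, which agrees with 2 − 1 = 1.

H_0 = Z^2,  H_1 = Z.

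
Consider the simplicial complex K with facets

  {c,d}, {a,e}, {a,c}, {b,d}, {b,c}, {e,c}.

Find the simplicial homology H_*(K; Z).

H_0 = Z,  H_1 = Z^2.

Take the total order a < b < c < d < e on the vertex set. Then K (dimension 1) consists of the simplices:

  0-simplices (5): a, b, c, d, e
  1-simplices (6): ac, ae, bc, bd, cd, ce

so the chain groups are C_0 ≅ Z^5, C_1 ≅ Z^6.

Boundary ∂_1: C_1 → C_0 sends each edge [p,q] (with p < q) to q − p. For instance
  ∂cd = d − c.
This gives a 5×6 integer matrix of rank 4; reducing to Smith normal form yields diagonal entries (1,1,1,1).

From H_k ≅ ker(∂_k) / im(∂_{k+1}) we obtain:

  H_0: rank C_0 − rank ∂_1 = 5 − 4 = 1, and the invariant factors of ∂_1 are all 1, so H_0 ≅ Z.
  H_1: rank ker ∂_1 − rank ∂_2 = (6 − 4) − 0 = 2, and there is no ∂_2, so H_1 ≅ Z^2.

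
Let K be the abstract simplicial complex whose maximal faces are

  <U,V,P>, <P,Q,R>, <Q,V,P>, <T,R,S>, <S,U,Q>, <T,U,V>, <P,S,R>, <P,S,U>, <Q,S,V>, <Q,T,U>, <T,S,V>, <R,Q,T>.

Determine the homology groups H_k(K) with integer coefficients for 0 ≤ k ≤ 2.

We work with the vertex ordering P < Q < R < S < T < U < V. The simplices of K, each written with vertices in increasing order, are:

  0-simplices (7): P, Q, R, S, T, U, V
  1-simplices (18): PQ, PR, PS, PU, PV, QR, QS, QT, QU, QV, RS, RT, ST, SU, SV, TU, TV, UV
  2-simplices (12): PQR, PQV, PRS, PSU, PUV, QRT, QSU, QSV, QTU, RST, STV, TUV

giving chain groups C_0 ≅ Z^7, C_1 ≅ Z^18, C_2 ≅ Z^12.

The boundary map ∂_1: C_1 → C_0 sends each edge [p,q] (with p < q) to q − p. For instance
  ∂QS = S − Q.
This gives a 7×18 integer matrix of rank 6; reducing to Smith normal form yields diagonal entries (1,1,1,1,1,1).

∂_2: C_2 → C_1 acts by ∂[p,q,r] = [q,r] − [p,r] + [p,q]. For instance
  ∂PQV = QV − PV + PQ,
  ∂RST = ST − RT + RS.
As a 18×12 matrix over Z this has rank 12, with invariant factors (1,1,1,1,1,1,1,1,1,1,1,2).

From H_k ≅ ker(∂_k) / im(∂_{k+1}) we obtain:

  H_0: rank C_0 − rank ∂_1 = 7 − 6 = 1, and the invariant factors of ∂_1 are all 1, so H_0 = Z.
  H_1: rank ker ∂_1 − rank ∂_2 = (18 − 6) − 12 = 0, and ∂_2 has invariant factor 2 > 1, so H_1 = Z_2.
  H_2: rank ker ∂_2 − rank ∂_3 = (12 − 12) − 0 = 0, and there is no ∂_3, so H_2 = 0.

As a check, the Euler characteristic is 7 − 18 + 12 = 1, which agrees with 1 − 0 + 0 = 1.
(K is a triangulation of the real projective plane RP^2.)

H_0 = Z,  H_1 = Z_2,  H_2 = 0.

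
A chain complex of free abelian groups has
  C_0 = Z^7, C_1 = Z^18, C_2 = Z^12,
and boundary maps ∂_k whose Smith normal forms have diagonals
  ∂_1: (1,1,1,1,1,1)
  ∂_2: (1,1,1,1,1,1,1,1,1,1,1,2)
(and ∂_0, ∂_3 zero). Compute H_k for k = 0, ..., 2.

H_0: b_0 = 7 − 0 − 6 = 1; torsion from ∂_1 factors > 1: none. So H_0 ≅ Z.
H_1: b_1 = 18 − 6 − 12 = 0; torsion from ∂_2 factors > 1: [2]. So H_1 ≅ Z/2Z.
H_2: b_2 = 12 − 12 − 0 = 0; torsion from ∂_3 factors > 1: none. So H_2 ≅ 0.

H_0 ≅ Z,  H_1 ≅ Z/2Z,  H_2 = 0.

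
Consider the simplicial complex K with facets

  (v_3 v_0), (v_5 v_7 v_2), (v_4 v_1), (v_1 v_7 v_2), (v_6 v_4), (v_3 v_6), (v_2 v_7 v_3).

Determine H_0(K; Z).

Take the total order v_0 < v_1 < v_2 < v_3 < v_4 < v_5 < v_6 < v_7 on the vertex set. Then K (dimension 2) consists of the simplices:

  0-simplices (8): [v_0], [v_1], [v_2], [v_3], [v_4], [v_5], [v_6], [v_7]
  1-simplices (11): [v_0,v_3], [v_1,v_2], [v_1,v_4], [v_1,v_7], [v_2,v_3], [v_2,v_5], [v_2,v_7], [v_3,v_6], [v_3,v_7], [v_4,v_6], [v_5,v_7]
  2-simplices (3): [v_1,v_2,v_7], [v_2,v_3,v_7], [v_2,v_5,v_7]

so the chain groups are C_0 ≅ Z^8, C_1 ≅ Z^11, C_2 ≅ Z^3.

∂_1: C_1 → C_0 sends each edge [p,q] (with p < q) to q − p.
As a 8×11 matrix over Z this has rank 7, with invariant factors (1,1,1,1,1,1,1).

The boundary map ∂_2: C_2 → C_1 sends each 2-simplex [p,q,r] to [q,r] − [p,r] + [p,q]. For instance
  ∂[v_2,v_5,v_7] = [v_5,v_7] − [v_2,v_7] + [v_2,v_5],
  ∂[v_2,v_3,v_7] = [v_3,v_7] − [v_2,v_7] + [v_2,v_3].
As a 11×3 matrix over Z this has rank 3, with invariant factors (1,1,1).

Computing H_k = (kernel of ∂_k) / (image of ∂_{k+1}):

  H_0: rank C_0 − rank ∂_1 = 8 − 7 = 1, and the invariant factors of ∂_1 are all 1, so H_0 ≅ Z.

H_0 = Z.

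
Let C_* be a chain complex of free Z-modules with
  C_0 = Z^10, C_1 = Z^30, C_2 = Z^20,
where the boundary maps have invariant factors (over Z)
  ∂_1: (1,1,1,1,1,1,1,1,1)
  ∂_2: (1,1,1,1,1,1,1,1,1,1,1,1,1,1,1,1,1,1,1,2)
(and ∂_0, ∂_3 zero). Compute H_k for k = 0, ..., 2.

H_0: b_0 = 10 − 0 − 9 = 1; torsion from ∂_1 factors > 1: none. So H_0 ≅ Z.
H_1: b_1 = 30 − 9 − 20 = 1; torsion from ∂_2 factors > 1: [2]. So H_1 ≅ Z ⊕ Z/2Z.
H_2: b_2 = 20 − 20 − 0 = 0; torsion from ∂_3 factors > 1: none. So H_2 ≅ 0.

H_0 ≅ Z,  H_1 ≅ Z ⊕ Z/2Z,  H_2 = 0.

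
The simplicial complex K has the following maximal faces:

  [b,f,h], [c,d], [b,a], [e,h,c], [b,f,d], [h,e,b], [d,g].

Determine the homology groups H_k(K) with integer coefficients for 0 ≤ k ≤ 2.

H_0 ≅ Z,  H_1 ≅ Z,  H_2 = 0.

Fix the vertex order a < b < c < d < e < f < g < h and write every simplex with vertices in increasing order. Then dim K = 2 and the simplices of K are:

  0-simplices (8): a, b, c, d, e, f, g, h
  1-simplices (12): ab, bd, be, bf, bh, cd, ce, ch, df, dg, eh, fh
  2-simplices (4): bdf, beh, bfh, ceh

giving chain groups C_0 ≅ Z^8, C_1 ≅ Z^12, C_2 ≅ Z^4.

The boundary map ∂_1: C_1 → C_0 is given by ∂[p,q] = [q] − [p].
The resulting 8×12 matrix has rank 7, and its Smith normal form has invariant factors (1,1,1,1,1,1,1).

The boundary map ∂_2: C_2 → C_1 acts by ∂[p,q,r] = [q,r] − [p,r] + [p,q]. For instance
  ∂bfh = fh − bh + bf,
  ∂beh = eh − bh + be.
The 12×4 boundary matrix has rank 4 and Smith normal form diag(1,1,1,1).

Computing H_k = (kernel of ∂_k) / (image of ∂_{k+1}):

  H_0: rank C_0 − rank ∂_1 = 8 − 7 = 1, and the invariant factors of ∂_1 are all 1, so H_0 = Z.
  H_1: rank ker ∂_1 − rank ∂_2 = (12 − 7) − 4 = 1, and the invariant factors of ∂_2 are all 1, so H_1 = Z.
  H_2: rank ker ∂_2 − rank ∂_3 = (4 − 4) − 0 = 0, and there is no ∂_3, so H_2 = 0.

As a check, the Euler characteristic is 8 − 12 + 4 = 0, which agrees with 1 − 1 + 0 = 0.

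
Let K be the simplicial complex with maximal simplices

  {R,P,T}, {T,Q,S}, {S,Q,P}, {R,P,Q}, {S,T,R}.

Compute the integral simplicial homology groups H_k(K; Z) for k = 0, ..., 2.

H_0 = Z,  H_1 = Z,  H_2 = 0.

We work with the vertex ordering P < Q < R < S < T. The simplices of K, each written with vertices in increasing order, are:

  0-simplices (5): P, Q, R, S, T
  1-simplices (10): PQ, PR, PS, PT, QR, QS, QT, RS, RT, ST
  2-simplices (5): PQR, PQS, PRT, QST, RST

Hence C_0 ≅ Z^5, C_1 ≅ Z^10, C_2 ≅ Z^5.

Boundary ∂_1: C_1 → C_0 maps an edge to its endpoints' difference, ∂[p,q] = q − p. For instance
  ∂RT = T − R.
The 5×10 boundary matrix has rank 4 and Smith normal form diag(1,1,1,1).

∂_2: C_2 → C_1 sends each 2-simplex [p,q,r] to [q,r] − [p,r] + [p,q]. For instance
  ∂PRT = RT − PT + PR,
  ∂RST = ST − RT + RS.
The 10×5 boundary matrix has rank 5 and Smith normal form diag(1,1,1,1,1).

From H_k ≅ ker(∂_k) / im(∂_{k+1}) we obtain:

  H_0: rank C_0 − rank ∂_1 = 5 − 4 = 1, and the invariant factors of ∂_1 are all 1, so H_0 ≅ Z.
  H_1: rank ker ∂_1 − rank ∂_2 = (10 − 4) − 5 = 1, and the invariant factors of ∂_2 are all 1, so H_1 ≅ Z.
  H_2: rank ker ∂_2 − rank ∂_3 = (5 − 5) − 0 = 0, and there is no ∂_3, so H_2 ≅ 0.

As a check, the Euler characteristic is 5 − 10 + 5 = 0, which agrees with 1 − 1 + 0 = 0.
(K is a triangulation of the Möbius band.)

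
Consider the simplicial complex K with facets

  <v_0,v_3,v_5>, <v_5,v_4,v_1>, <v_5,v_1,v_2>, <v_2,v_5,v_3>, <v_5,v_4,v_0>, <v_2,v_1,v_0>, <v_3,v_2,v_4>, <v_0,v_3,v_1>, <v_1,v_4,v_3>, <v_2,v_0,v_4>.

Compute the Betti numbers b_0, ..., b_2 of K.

b_0 = 1, b_1 = 0, b_2 = 0.

We work with the vertex ordering v_0 < v_1 < v_2 < v_3 < v_4 < v_5. The simplices of K, each written with vertices in increasing order, are:

  0-simplices (6): [v_0], [v_1], [v_2], [v_3], [v_4], [v_5]
  1-simplices (15): (15 of them)
  2-simplices (10): [v_0,v_1,v_2], [v_0,v_1,v_3], [v_0,v_2,v_4], [v_0,v_3,v_5], [v_0,v_4,v_5], [v_1,v_2,v_5], [v_1,v_3,v_4], [v_1,v_4,v_5], [v_2,v_3,v_4], [v_2,v_3,v_5]

so the chain groups are C_0 ≅ Z^6, C_1 ≅ Z^15, C_2 ≅ Z^10.

Boundary ∂_1: C_1 → C_0 maps an edge to its endpoints' difference, ∂[p,q] = q − p. For instance
  ∂[v_2,v_5] = [v_5] − [v_2].
The 6×15 boundary matrix has rank 5 and Smith normal form diag(1,1,1,1,1).

Boundary ∂_2: C_2 → C_1 acts by ∂[p,q,r] = [q,r] − [p,r] + [p,q]. For instance
  ∂[v_0,v_2,v_4] = [v_2,v_4] − [v_0,v_4] + [v_0,v_2],
  ∂[v_1,v_4,v_5] = [v_4,v_5] − [v_1,v_5] + [v_1,v_4].
This gives a 15×10 integer matrix of rank 10; reducing to Smith normal form yields diagonal entries (1,1,1,1,1,1,1,1,1,2).

Reading off H_k = ker ∂_k / im ∂_{k+1}:

  H_0: rank C_0 − rank ∂_1 = 6 − 5 = 1, and the invariant factors of ∂_1 are all 1, so H_0 ≅ Z.
  H_1: rank ker ∂_1 − rank ∂_2 = (15 − 5) − 10 = 0, and ∂_2 has invariant factor 2 > 1, so H_1 ≅ Z/2Z.
  H_2: rank ker ∂_2 − rank ∂_3 = (10 − 10) − 0 = 0, and there is no ∂_3, so H_2 ≅ 0.

As a check, the Euler characteristic is 6 − 15 + 10 = 1, which agrees with 1 − 0 + 0 = 1.
(K is a triangulation of the real projective plane RP^2.)

Hence the Betti numbers are b_0 = 1, b_1 = 0, b_2 = 0.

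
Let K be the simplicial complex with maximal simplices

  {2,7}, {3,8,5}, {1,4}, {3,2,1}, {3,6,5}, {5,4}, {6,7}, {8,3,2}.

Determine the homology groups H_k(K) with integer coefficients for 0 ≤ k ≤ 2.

Order the vertices as 1 < 2 < 3 < 4 < 5 < 6 < 7 < 8. Listing each simplex with vertices in this order, K has dimension 2 with simplices:

  0-simplices (8): [1], [2], [3], [4], [5], [6], [7], [8]
  1-simplices (13): [1,2], [1,3], [1,4], [2,3], [2,7], [2,8], [3,5], [3,6], [3,8], [4,5], [5,6], [5,8], [6,7]
  2-simplices (4): [1,2,3], [2,3,8], [3,5,6], [3,5,8]

so the chain groups are C_0 ≅ Z^8, C_1 ≅ Z^13, C_2 ≅ Z^4.

Boundary ∂_1: C_1 → C_0 is given by ∂[p,q] = [q] − [p]. For instance
  ∂[2,8] = [8] − [2].
This gives a 8×13 integer matrix of rank 7; reducing to Smith normal form yields diagonal entries (1,1,1,1,1,1,1).

∂_2: C_2 → C_1 sends each 2-simplex [p,q,r] to [q,r] − [p,r] + [p,q]. For instance
  ∂[3,5,6] = [5,6] − [3,6] + [3,5],
  ∂[3,5,8] = [5,8] − [3,8] + [3,5].
The 13×4 boundary matrix has rank 4 and Smith normal form diag(1,1,1,1).

Now H_k = ker ∂_k / im ∂_{k+1}, so:

  H_0: rank C_0 − rank ∂_1 = 8 − 7 = 1, and the invariant factors of ∂_1 are all 1, so H_0 ≅ Z.
  H_1: rank ker ∂_1 − rank ∂_2 = (13 − 7) − 4 = 2, and the invariant factors of ∂_2 are all 1, so H_1 ≅ Z^2.
  H_2: rank ker ∂_2 − rank ∂_3 = (4 − 4) − 0 = 0, and there is no ∂_3, so H_2 ≅ 0.

H_0 = Z,  H_1 = Z^2,  H_2 = 0.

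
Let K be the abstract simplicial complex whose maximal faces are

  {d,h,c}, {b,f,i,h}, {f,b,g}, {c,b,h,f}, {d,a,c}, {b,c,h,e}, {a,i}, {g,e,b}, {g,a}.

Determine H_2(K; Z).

H_2 = 0.

Take the total order a < b < c < d < e < f < g < h < i on the vertex set. Then K (dimension 3) consists of the simplices:

  0-simplices (9): a, b, c, d, e, f, g, h, i
  1-simplices (21): ac, ad, ag, ai, bc, be, bf, bg, bh, bi, cd, ce, cf, ch, dh, eg, eh, fg, fh, fi, hi
  2-simplices (14): acd, bce, bcf, bch, beg, beh, bfg, bfh, bfi, bhi, cdh, ceh, cfh, fhi
  3-simplices (3): bceh, bcfh, bfhi

so the chain groups are C_0 ≅ Z^9, C_1 ≅ Z^21, C_2 ≅ Z^14, C_3 ≅ Z^3.

The boundary map ∂_1: C_1 → C_0 sends each edge [p,q] (with p < q) to q − p.
This gives a 9×21 integer matrix of rank 8; reducing to Smith normal form yields diagonal entries (1,1,1,1,1,1,1,1).

Boundary ∂_2: C_2 → C_1 acts by ∂[p,q,r] = [q,r] − [p,r] + [p,q]. For instance
  ∂ceh = eh − ch + ce,
  ∂bhi = hi − bi + bh.
As a 21×14 matrix over Z this has rank 11, with invariant factors (1,1,1,1,1,1,1,1,1,1,1).

∂_3: C_3 → C_2 sends each 3-simplex σ to the alternating sum Σ_i (−1)^i (σ with its i-th vertex removed). For instance
  ∂bfhi = fhi − bhi + bfi − bfh,
  ∂bcfh = cfh − bfh + bch − bcf.
This gives a 14×3 integer matrix of rank 3; reducing to Smith normal form yields diagonal entries (1,1,1).

From H_k ≅ ker(∂_k) / im(∂_{k+1}) we obtain:

  H_2: rank ker ∂_2 − rank ∂_3 = (14 − 11) − 3 = 0, and the invariant factors of ∂_3 are all 1, so H_2 = 0.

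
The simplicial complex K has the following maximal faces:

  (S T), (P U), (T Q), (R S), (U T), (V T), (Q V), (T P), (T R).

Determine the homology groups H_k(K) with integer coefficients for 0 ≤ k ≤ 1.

H_0 = Z,  H_1 = Z^3.

Order the vertices as P < Q < R < S < T < U < V. Listing each simplex with vertices in this order, K has dimension 1 with simplices:

  0-simplices (7): P, Q, R, S, T, U, V
  1-simplices (9): PT, PU, QT, QV, RS, RT, ST, TU, TV

Hence C_0 ≅ Z^7, C_1 ≅ Z^9.

∂_1: C_1 → C_0 sends each edge [p,q] (with p < q) to q − p. For instance
  ∂QT = T − Q.
As a 7×9 matrix over Z this has rank 6, with invariant factors (1,1,1,1,1,1).

From H_k ≅ ker(∂_k) / im(∂_{k+1}) we obtain:

  H_0: rank C_0 − rank ∂_1 = 7 − 6 = 1, and the invariant factors of ∂_1 are all 1, so H_0 = Z.
  H_1: rank ker ∂_1 − rank ∂_2 = (9 − 6) − 0 = 3, and there is no ∂_2, so H_1 = Z^3.

As a check, the Euler characteristic is 7 − 9 = -2, which agrees with 1 − 3 = -2.
(K is a triangulation of a wedge of 3 circles.)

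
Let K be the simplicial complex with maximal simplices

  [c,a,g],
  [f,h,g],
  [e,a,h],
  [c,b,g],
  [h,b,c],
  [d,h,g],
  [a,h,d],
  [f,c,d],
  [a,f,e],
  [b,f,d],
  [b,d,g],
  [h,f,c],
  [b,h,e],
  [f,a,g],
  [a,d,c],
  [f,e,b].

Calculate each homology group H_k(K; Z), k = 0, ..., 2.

H_0 = Z,  H_1 = Z^2,  H_2 = Z.

We work with the vertex ordering a < b < c < d < e < f < g < h. The simplices of K, each written with vertices in increasing order, are:

  0-simplices (8): a, b, c, d, e, f, g, h
  1-simplices (24): ac, ad, ae, af, ag, ah, bc, bd, be, bf, bg, bh, cd, cf, cg, ch, df, dg, dh, ef, eh, fg, fh, gh
  2-simplices (16): acd, acg, adh, aef, aeh, afg, bcg, bch, bdf, bdg, bef, beh, cdf, cfh, dgh, fgh

giving chain groups C_0 ≅ Z^8, C_1 ≅ Z^24, C_2 ≅ Z^16.

The boundary map ∂_1: C_1 → C_0 is given by ∂[p,q] = [q] − [p]. For instance
  ∂dg = g − d.
As a 8×24 matrix over Z this has rank 7, with invariant factors (1,1,1,1,1,1,1).

Boundary ∂_2: C_2 → C_1 sends each 2-simplex [p,q,r] to [q,r] − [p,r] + [p,q]. For instance
  ∂bdg = dg − bg + bd,
  ∂acg = cg − ag + ac.
This gives a 24×16 integer matrix of rank 15; reducing to Smith normal form yields diagonal entries (1,1,1,1,1,1,1,1,1,1,1,1,1,1,1).

Reading off H_k = ker ∂_k / im ∂_{k+1}:

  H_0: rank C_0 − rank ∂_1 = 8 − 7 = 1, and the invariant factors of ∂_1 are all 1, so H_0 ≅ Z.
  H_1: rank ker ∂_1 − rank ∂_2 = (24 − 7) − 15 = 2, and the invariant factors of ∂_2 are all 1, so H_1 ≅ Z^2.
  H_2: rank ker ∂_2 − rank ∂_3 = (16 − 15) − 0 = 1, and there is no ∂_3, so H_2 ≅ Z.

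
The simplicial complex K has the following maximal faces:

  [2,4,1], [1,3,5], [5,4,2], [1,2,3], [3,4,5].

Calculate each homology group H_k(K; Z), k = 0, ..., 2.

Order the vertices as 1 < 2 < 3 < 4 < 5. Listing each simplex with vertices in this order, K has dimension 2 with simplices:

  0-simplices (5): [1], [2], [3], [4], [5]
  1-simplices (10): [1,2], [1,3], [1,4], [1,5], [2,3], [2,4], [2,5], [3,4], [3,5], [4,5]
  2-simplices (5): [1,2,3], [1,2,4], [1,3,5], [2,4,5], [3,4,5]

giving chain groups C_0 ≅ Z^5, C_1 ≅ Z^10, C_2 ≅ Z^5.

Boundary ∂_1: C_1 → C_0 sends each edge [p,q] (with p < q) to q − p. For instance
  ∂[4,5] = [5] − [4].
The 5×10 boundary matrix has rank 4 and Smith normal form diag(1,1,1,1).

∂_2: C_2 → C_1 maps a triangle to the signed sum of its edges. For instance
  ∂[2,4,5] = [4,5] − [2,5] + [2,4],
  ∂[1,2,3] = [2,3] − [1,3] + [1,2].
As a 10×5 matrix over Z this has rank 5, with invariant factors (1,1,1,1,1).

Computing H_k = (kernel of ∂_k) / (image of ∂_{k+1}):

  H_0: rank C_0 − rank ∂_1 = 5 − 4 = 1, and the invariant factors of ∂_1 are all 1, so H_0 ≅ Z.
  H_1: rank ker ∂_1 − rank ∂_2 = (10 − 4) − 5 = 1, and the invariant factors of ∂_2 are all 1, so H_1 ≅ Z.
  H_2: rank ker ∂_2 − rank ∂_3 = (5 − 5) − 0 = 0, and there is no ∂_3, so H_2 ≅ 0.

H_0 ≅ Z,  H_1 ≅ Z,  H_2 = 0.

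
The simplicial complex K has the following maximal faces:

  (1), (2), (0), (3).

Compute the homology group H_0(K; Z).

H_0 = Z^4.

Fix the vertex order 0 < 1 < 2 < 3 and write every simplex with vertices in increasing order. Then dim K = 0 and the simplices of K are:

  0-simplices (4): [0], [1], [2], [3]

Hence C_0 ≅ Z^4.

Reading off H_k = ker ∂_k / im ∂_{k+1}:

  H_0: rank C_0 − rank ∂_1 = 4 − 0 = 4, and there is no ∂_1, so H_0 = Z^4.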